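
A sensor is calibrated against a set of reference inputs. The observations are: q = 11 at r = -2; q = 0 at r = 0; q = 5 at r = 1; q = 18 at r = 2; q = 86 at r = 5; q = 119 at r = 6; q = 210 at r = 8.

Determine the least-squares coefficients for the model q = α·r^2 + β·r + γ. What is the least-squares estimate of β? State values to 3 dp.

β = 1.437

Setting ∂/∂α … = 0 gives: 6050·α + 854·β + 134·γ = 19995;  854·α + 134·β + 20·γ = 2843;  134·α + 20·β + 7·γ = 449.
(Σr^2·r^2 = 6050, Σr^2·r = 854, Σr^2 = 134, Σr·r = 134, Σr = 20, Σ1 = 7, Σr^2·q = 19995, Σr·q = 2843, Σq = 449.)
Solving the 3×3 system (Gaussian elimination) gives α = 12997/4224, β = 6071/4224, γ = 799/704.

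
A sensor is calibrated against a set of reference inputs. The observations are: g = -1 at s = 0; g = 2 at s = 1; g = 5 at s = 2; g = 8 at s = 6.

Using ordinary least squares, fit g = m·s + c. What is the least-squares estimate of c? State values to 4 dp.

From the data, Σs·s = 41, Σs = 9, Σ1 = 4.
Right-hand side: Σs·g = 60, Σg = 14.
MᵀM·[m, c]ᵀ = Mᵀg becomes [[41, 9]; [9, 4]]·[m, c]ᵀ = [60, 14]ᵀ.
Δ = 41·4 − 9² = 83.
m = (60·4 − 9·14)/83 = 114/83; c = (41·14 − 9·60)/83 = 34/83.

c = 0.4096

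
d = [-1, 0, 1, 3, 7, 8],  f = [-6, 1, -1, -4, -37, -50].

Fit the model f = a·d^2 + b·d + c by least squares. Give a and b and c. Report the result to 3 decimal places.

The normal system XᵀX·[a, b, c]ᵀ = Xᵀf is [[6580, 882, 124]; [882, 124, 18]; [124, 18, 6]]·[a, b, c]ᵀ = [-5056, -666, -97]ᵀ.
Row-reducing yields a = -6703/6334, b = 7452/3167, c = -8583/6334.

a = -1.058, b = 2.353, c = -1.355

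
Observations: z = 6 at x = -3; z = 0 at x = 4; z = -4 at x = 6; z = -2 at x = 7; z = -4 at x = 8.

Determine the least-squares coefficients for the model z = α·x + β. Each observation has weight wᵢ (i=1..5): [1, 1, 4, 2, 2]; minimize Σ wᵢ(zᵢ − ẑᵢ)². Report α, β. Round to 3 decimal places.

α = -0.919, β = 2.854

Normal-equation sums: Σwᵢ·x·x = 395, Σwᵢ·x = 55, Σwᵢ·1 = 10.
And Σwᵢ·x·z = -206, Σwᵢ·z = -22.
So AᵀWA·[α, β]ᵀ = AᵀWz: [[395, 55]; [55, 10]]·[α, β]ᵀ = [-206, -22]ᵀ.
Δ = 395·10 − 55² = 925.
α = ((-206)·10 − 55·(-22))/925 = -34/37; β = (395·(-22) − 55·(-206))/925 = 528/185.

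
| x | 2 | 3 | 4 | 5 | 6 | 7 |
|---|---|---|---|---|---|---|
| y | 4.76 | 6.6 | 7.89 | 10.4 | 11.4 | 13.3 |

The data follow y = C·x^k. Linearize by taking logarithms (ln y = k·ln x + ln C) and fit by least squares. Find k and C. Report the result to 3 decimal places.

With ln yᵢ as the transformed response and ln xᵢ as the regressor:
XᵀX = [[13.1965, 8.5252]; [8.5252, 6]], rhs = [19.1832, 12.8761]ᵀ  (here Σln x = 8.5252, Σ(ln x)² = 13.1965, Σln y = 12.8761, Σln x·ln y = 19.1832).
Solving (det = 6.5005): k = 0.81966, ln C = 0.98139, so C = exp(0.98139) = 2.66818.

k = 0.820, C = 2.668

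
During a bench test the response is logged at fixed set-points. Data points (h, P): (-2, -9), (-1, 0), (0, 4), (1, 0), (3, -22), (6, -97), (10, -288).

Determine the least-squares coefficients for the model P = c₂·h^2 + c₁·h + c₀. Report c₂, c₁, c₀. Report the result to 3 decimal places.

Entries of MᵀM: Σh^2·h^2 = 11395, Σh^2·h = 1235, Σh^2 = 151, Σh·h = 151, Σh = 17, Σ1 = 7.
Right-hand side: Σh^2·P = -32526, Σh·P = -3510, ΣP = -412.
MᵀM·[c₂, c₁, c₀]ᵀ = MᵀP becomes [[11395, 1235, 151]; [1235, 151, 17]; [151, 17, 7]]·[c₂, c₁, c₀]ᵀ = [-32526, -3510, -412]ᵀ.
Solving the 3×3 system (Gaussian elimination) gives c₂ = -241843/81027, c₁ = 60679/81027, c₀ = 300518/81027.

c₂ = -2.985, c₁ = 0.749, c₀ = 3.709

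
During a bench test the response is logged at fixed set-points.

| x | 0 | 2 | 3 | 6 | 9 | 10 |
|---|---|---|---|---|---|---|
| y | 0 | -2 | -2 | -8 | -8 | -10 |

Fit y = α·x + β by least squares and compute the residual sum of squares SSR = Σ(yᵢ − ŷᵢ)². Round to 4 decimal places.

Setting ∂/∂α … = 0 gives: 230·α + 30·β = -230;  30·α + 6·β = -30.
Δ = 230·6 − 30² = 480.
α = ((-230)·6 − 30·(-30))/480 = -1; β = (230·(-30) − 30·(-230))/480 = 0.
Residuals: 0, 0, 1, -2, 1, 0; SSR = 6.

SSR = 6.0000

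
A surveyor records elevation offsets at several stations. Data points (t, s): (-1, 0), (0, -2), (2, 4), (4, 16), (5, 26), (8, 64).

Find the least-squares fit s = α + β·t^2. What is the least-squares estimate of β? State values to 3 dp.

Entries of AᵀA: Σ1 = 6, Σt^2 = 110, Σt^2·t^2 = 4994.
Right-hand side: Σs = 108, Σt^2·s = 5018.
Normal equations: [[6, 110]; [110, 4994]]·[α, β]ᵀ = [108, 5018]ᵀ.
Determinant 6·4994 − 110² = 17864.
α = (108·4994 − 110·5018)/17864 = -41/58; β = (6·5018 − 110·108)/17864 = 651/638.

β = 1.020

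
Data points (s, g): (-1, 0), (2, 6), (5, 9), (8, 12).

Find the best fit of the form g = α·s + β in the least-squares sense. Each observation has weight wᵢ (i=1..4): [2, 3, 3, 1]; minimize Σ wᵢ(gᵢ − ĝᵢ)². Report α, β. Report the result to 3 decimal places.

α = 1.333, β = 2.333

Forming XᵀWX = [[153, 27]; [27, 9]] and XᵀWg = [267, 57]ᵀ gives XᵀWX·[α, β]ᵀ = XᵀWg.
Δ = 153·9 − 27² = 648.
α = (267·9 − 27·57)/648 = 4/3; β = (153·57 − 27·267)/648 = 7/3.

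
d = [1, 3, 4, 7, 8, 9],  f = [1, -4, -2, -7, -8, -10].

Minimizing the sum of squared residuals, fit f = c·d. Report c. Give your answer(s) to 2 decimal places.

Entries of XᵀX: Σd·d = 220.
And Σd·f = -222.
Hence c = -222 / 220 ≈ -1.00909.

c = -1.01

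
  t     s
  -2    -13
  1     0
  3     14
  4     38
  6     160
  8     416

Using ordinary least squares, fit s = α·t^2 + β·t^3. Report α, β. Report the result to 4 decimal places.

α = -1.6170, β = 1.0138

Setting ∂/∂α … = 0 gives: 5746·α + 41780·β = 33066;  41780·α + 313690·β = 250466.
Δ = 5746·313690 − 41780² = 56894340.
α = (33066·313690 − 41780·250466)/56894340 = -4599797/2844717; β = (5746·250466 − 41780·33066)/56894340 = 14420039/14223585.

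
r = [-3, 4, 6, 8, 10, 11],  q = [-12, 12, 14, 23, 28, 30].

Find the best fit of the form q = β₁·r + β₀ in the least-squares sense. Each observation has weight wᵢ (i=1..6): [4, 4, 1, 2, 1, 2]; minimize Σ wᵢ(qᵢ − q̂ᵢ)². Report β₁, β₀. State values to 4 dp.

β₁ = 3.0484, β₀ = -2.0578

The normal system XᵀWX·[β₁, β₀]ᵀ = XᵀWq is [[606, 58]; [58, 14]]·[β₁, β₀]ᵀ = [1728, 148]ᵀ.
det = 606·14 − 58² = 5120.
β₁ = (1728·14 − 58·148)/5120 = 1951/640; β₀ = (606·148 − 58·1728)/5120 = -1317/640.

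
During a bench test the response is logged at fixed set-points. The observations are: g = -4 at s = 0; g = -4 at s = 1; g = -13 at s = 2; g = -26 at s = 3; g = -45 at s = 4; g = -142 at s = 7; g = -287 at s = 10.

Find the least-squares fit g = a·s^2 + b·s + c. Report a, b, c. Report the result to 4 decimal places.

With design matrix M, MᵀM = [[12755, 1443, 179]; [1443, 179, 27]; [179, 27, 7]] and Mᵀg = [-36668, -4152, -521]ᵀ.
Solving the 3×3 system (Gaussian elimination) gives a = -118327/40072, b = 42723/40072, c = -30375/10018.

a = -2.9529, b = 1.0662, c = -3.0320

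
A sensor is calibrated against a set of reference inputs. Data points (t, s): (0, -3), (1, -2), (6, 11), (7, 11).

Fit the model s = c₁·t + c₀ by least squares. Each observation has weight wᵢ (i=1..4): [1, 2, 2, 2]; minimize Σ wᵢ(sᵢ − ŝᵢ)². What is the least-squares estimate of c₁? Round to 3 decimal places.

Sums needed: Σwᵢ·t·t = 172, Σwᵢ·t = 28, Σwᵢ·1 = 7.
And Σwᵢ·t·s = 282, Σwᵢ·s = 37.
MᵀWM·[c₁, c₀]ᵀ = MᵀWs becomes [[172, 28]; [28, 7]]·[c₁, c₀]ᵀ = [282, 37]ᵀ.
Δ = 172·7 − 28² = 420.
c₁ = (282·7 − 28·37)/420 = 67/30; c₀ = (172·37 − 28·282)/420 = -383/105.

c₁ = 2.233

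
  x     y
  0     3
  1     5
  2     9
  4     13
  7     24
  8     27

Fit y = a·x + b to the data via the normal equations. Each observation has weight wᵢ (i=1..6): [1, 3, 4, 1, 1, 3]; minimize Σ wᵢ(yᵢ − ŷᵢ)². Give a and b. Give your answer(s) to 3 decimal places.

From the data, Σwᵢ·x·x = 276, Σwᵢ·x = 46, Σwᵢ·1 = 13.
Moment sums: Σwᵢ·x·y = 955, Σwᵢ·y = 172.
AᵀWA·[a, b]ᵀ = AᵀWy becomes [[276, 46]; [46, 13]]·[a, b]ᵀ = [955, 172]ᵀ.
Eliminating b: 13·(row 1) − 46·(row 2) gives 1472·a = 13·955 − 46·172 = 4503, so a = 4503/1472.
Then b = (172 − 46·(4503/1472))/13 = 77/32.

a = 3.059, b = 2.406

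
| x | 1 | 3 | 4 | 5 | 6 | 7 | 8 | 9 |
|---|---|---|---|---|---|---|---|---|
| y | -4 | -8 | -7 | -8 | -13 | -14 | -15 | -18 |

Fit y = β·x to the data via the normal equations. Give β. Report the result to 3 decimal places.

β = -1.972

The normal equations are: 281·β = -554.
(Σx·x = 281, Σx·y = -554.)
Hence β = -554 / 281 ≈ -1.97153.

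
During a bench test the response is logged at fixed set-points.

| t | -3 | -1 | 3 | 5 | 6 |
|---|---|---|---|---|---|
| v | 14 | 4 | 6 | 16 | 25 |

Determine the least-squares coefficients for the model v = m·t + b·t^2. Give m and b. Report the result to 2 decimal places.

m = -1.64, b = 0.98

Sums needed: Σt·t = 80, Σt·t^2 = 340, Σt^2·t^2 = 2084.
For Aᵀv: Σt·v = 202, Σt^2·v = 1484.
So AᵀA·[m, b]ᵀ = Aᵀv: [[80, 340]; [340, 2084]]·[m, b]ᵀ = [202, 1484]ᵀ.
Δ = 80·2084 − 340² = 51120.
m = (202·2084 − 340·1484)/51120 = -1161/710; b = (80·1484 − 340·202)/51120 = 139/142.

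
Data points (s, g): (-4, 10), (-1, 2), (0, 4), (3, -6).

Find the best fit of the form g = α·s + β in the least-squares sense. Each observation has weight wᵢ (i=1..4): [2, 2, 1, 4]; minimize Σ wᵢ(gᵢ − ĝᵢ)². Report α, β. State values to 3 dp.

α = -2.256, β = 0.946

Sums needed: Σwᵢ·s·s = 70, Σwᵢ·s = 2, Σwᵢ·1 = 9.
Right-hand side: Σwᵢ·s·g = -156, Σwᵢ·g = 4.
XᵀWX·[α, β]ᵀ = XᵀWg becomes [[70, 2]; [2, 9]]·[α, β]ᵀ = [-156, 4]ᵀ.
Eliminating β: 9·(row 1) − 2·(row 2) gives 626·α = 9·(-156) − 2·4 = -1412, so α = -706/313.
Then β = (4 − 2·(-706/313))/9 = 296/313.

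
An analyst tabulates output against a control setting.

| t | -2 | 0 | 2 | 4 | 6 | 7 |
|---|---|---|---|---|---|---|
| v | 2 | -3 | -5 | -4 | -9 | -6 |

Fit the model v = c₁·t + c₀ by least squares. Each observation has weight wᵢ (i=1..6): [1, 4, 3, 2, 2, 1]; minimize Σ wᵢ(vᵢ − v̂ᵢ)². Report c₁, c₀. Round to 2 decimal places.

c₁ = -0.84, c₀ = -2.38

Setting ∂/∂c₁ … = 0 gives: 169·c₁ + 31·c₀ = -216;  31·c₁ + 13·c₀ = -57.
det = 169·13 − 31² = 1236.
c₁ = ((-216)·13 − 31·(-57))/1236 = -347/412; c₀ = (169·(-57) − 31·(-216))/1236 = -979/412.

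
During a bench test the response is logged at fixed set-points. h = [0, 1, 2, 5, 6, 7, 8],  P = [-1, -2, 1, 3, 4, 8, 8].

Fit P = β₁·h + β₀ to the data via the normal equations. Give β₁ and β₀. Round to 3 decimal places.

Entries of AᵀA: Σh·h = 179, Σh = 29, Σ1 = 7.
For AᵀP: Σh·P = 159, ΣP = 21.
AᵀA·[β₁, β₀]ᵀ = AᵀP becomes [[179, 29]; [29, 7]]·[β₁, β₀]ᵀ = [159, 21]ᵀ.
Eliminating β₀: 7·(row 1) − 29·(row 2) gives 412·β₁ = 7·159 − 29·21 = 504, so β₁ = 126/103.
Then β₀ = (21 − 29·(126/103))/7 = -213/103.

β₁ = 1.223, β₀ = -2.068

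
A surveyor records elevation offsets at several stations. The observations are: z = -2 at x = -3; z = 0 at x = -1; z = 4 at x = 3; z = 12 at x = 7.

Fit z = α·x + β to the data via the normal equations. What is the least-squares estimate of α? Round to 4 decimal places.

α = 1.3729

With design matrix A, AᵀA = [[68, 6]; [6, 4]] and Aᵀz = [102, 14]ᵀ.
Eliminating β: 4·(row 1) − 6·(row 2) gives 236·α = 4·102 − 6·14 = 324, so α = 81/59.
Then β = (14 − 6·(81/59))/4 = 85/59.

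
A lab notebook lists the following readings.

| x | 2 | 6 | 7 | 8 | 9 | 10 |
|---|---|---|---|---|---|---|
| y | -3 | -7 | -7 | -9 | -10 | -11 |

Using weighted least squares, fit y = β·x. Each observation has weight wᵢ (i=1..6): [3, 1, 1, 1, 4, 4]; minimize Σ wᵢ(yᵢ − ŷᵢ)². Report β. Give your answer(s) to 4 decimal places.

MᵀWM·[β]ᵀ = MᵀWy reads: 885·β = -981.
Hence β = -981 / 885 ≈ -1.10847.

β = -1.1085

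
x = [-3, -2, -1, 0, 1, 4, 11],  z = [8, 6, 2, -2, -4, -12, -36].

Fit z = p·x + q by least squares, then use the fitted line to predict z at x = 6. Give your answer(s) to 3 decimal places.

ẑ = -19.759

Setting ∂/∂p … = 0 gives: 152·p + 10·q = -486;  10·p + 7·q = -38.
(Σx·x = 152, Σx = 10, Σ1 = 7, Σx·z = -486, Σz = -38.)
Δ = 152·7 − 10² = 964.
p = ((-486)·7 − 10·(-38))/964 = -1511/482; q = (152·(-38) − 10·(-486))/964 = -229/241.
At x = 6: ẑ = (-1511/482)·(6) + (-229/241)·(1) = -4762/241.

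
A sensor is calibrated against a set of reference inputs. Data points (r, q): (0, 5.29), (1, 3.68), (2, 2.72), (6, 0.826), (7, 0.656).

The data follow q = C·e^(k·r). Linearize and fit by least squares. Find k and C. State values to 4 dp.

k = -0.2973, C = 5.0666

Let Y = ln q. Fitting Y = k·r + ln C by least squares:
Σr = 16.0000, Σ(r)² = 90.0000, Σln q = 3.3566, Σr·ln q = -0.7939.
Normal system: [[90.0000, 16.0000]; [16.0000, 5]]·[k, ln C]ᵀ = [-0.7939, 3.3566]ᵀ.
Δ = 90.0000·5 − (16.0000)² = 194.0000; k = (-0.7939·5 − 16.0000·3.3566)/194.0000 = -0.29730, ln C = (90.0000·3.3566 − 16.0000·-0.7939)/194.0000 = 1.62267, so C = exp(1.62267) = 5.06660.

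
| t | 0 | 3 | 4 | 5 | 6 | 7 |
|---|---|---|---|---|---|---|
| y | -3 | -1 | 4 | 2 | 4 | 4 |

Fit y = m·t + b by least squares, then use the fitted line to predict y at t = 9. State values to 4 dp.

ŷ = 6.8919

Entries of XᵀX: Σt·t = 135, Σt = 25, Σ1 = 6.
And Σt·y = 75, Σy = 10.
So XᵀX·[m, b]ᵀ = Xᵀy: [[135, 25]; [25, 6]]·[m, b]ᵀ = [75, 10]ᵀ.
Eliminating b: 6·(row 1) − 25·(row 2) gives 185·m = 6·75 − 25·10 = 200, so m = 40/37.
Then b = (10 − 25·(40/37))/6 = -105/37.
At t = 9: ŷ = (40/37)·(9) + (-105/37)·(1) = 255/37.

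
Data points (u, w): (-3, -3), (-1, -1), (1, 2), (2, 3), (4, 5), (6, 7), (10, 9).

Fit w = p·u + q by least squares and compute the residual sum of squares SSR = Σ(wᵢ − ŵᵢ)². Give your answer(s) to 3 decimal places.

SSR = 3.485

From the data, Σu·u = 167, Σu = 19, Σ1 = 7.
And Σu·w = 170, Σw = 22.
Normal equations: [[167, 19]; [19, 7]]·[p, q]ᵀ = [170, 22]ᵀ.
Determinant 167·7 − 19² = 808.
p = (170·7 − 19·22)/808 = 193/202; q = (167·22 − 19·170)/808 = 111/202.
Residuals: -69/101, -60/101, 50/101, 109/202, 127/202, 145/202, -223/202; SSR = 352/101.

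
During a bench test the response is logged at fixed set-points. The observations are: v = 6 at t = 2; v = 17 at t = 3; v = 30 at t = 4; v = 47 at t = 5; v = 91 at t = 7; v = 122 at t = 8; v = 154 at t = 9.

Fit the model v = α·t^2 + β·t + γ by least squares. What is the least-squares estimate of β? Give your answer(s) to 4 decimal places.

β = -0.0873

Entries of XᵀX: Σt^2·t^2 = 14036, Σt^2·t = 1808, Σt^2 = 248, Σt·t = 248, Σt = 38, Σ1 = 7.
Right-hand side: Σt^2·v = 26573, Σt·v = 3417, Σv = 467.
So XᵀX·[α, β, γ]ᵀ = Xᵀv: [[14036, 1808, 248]; [1808, 248, 38]; [248, 38, 7]]·[α, β, γ]ᵀ = [26573, 3417, 467]ᵀ.
Row-reducing yields α = 19493/10164, β = -887/10164, γ = -1285/1694.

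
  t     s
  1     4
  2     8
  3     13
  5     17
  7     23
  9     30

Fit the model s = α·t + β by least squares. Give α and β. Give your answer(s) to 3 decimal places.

Setting ∂/∂α … = 0 gives: 169·α + 27·β = 575;  27·α + 6·β = 95.
(Σt·t = 169, Σt = 27, Σ1 = 6, Σt·s = 575, Σs = 95.)
Determinant 169·6 − 27² = 285.
α = (575·6 − 27·95)/285 = 59/19; β = (169·95 − 27·575)/285 = 106/57.

α = 3.105, β = 1.860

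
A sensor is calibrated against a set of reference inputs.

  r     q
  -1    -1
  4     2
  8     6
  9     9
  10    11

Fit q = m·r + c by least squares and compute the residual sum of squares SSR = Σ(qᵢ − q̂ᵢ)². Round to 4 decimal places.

SSR = 7.0049

With design matrix A, AᵀA = [[262, 30]; [30, 5]] and Aᵀq = [248, 27]ᵀ.
Eliminating c: 5·(row 1) − 30·(row 2) gives 410·m = 5·248 − 30·27 = 430, so m = 43/41.
Then c = (27 − 30·(43/41))/5 = -183/205.
Residuals: 193/205, -267/205, -307/205, 93/205, 288/205; SSR = 1436/205.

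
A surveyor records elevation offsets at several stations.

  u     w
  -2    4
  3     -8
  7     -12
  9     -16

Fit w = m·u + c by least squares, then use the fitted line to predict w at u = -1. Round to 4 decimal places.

Compute the Gram sums: Σu·u = 143, Σu = 17, Σ1 = 4.
Right-hand side: Σu·w = -260, Σw = -32.
AᵀA·[m, c]ᵀ = Aᵀw becomes [[143, 17]; [17, 4]]·[m, c]ᵀ = [-260, -32]ᵀ.
Eliminating c: 4·(row 1) − 17·(row 2) gives 283·m = 4·(-260) − 17·(-32) = -496, so m = -496/283.
Then c = ((-32) − 17·(-496/283))/4 = -156/283.
At u = -1: ŵ = (-496/283)·(-1) + (-156/283)·(1) = 340/283.

ŵ = 1.2014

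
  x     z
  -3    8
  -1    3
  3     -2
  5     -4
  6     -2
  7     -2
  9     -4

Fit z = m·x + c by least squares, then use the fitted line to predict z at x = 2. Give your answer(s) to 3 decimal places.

ẑ = 1.141

The normal equations are: 210·m + 26·c = -115;  26·m + 7·c = -3.
Determinant 210·7 − 26² = 794.
m = ((-115)·7 − 26·(-3))/794 = -727/794; c = (210·(-3) − 26·(-115))/794 = 1180/397.
At x = 2: ẑ = (-727/794)·(2) + (1180/397)·(1) = 453/397.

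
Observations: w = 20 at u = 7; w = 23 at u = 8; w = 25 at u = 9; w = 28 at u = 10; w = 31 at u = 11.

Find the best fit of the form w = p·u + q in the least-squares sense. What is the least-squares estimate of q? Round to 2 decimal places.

q = 1.10

Setting ∂/∂p … = 0 gives: 415·p + 45·q = 1170;  45·p + 5·q = 127.
(Σu·u = 415, Σu = 45, Σ1 = 5, Σu·w = 1170, Σw = 127.)
Δ = 415·5 − 45² = 50.
p = (1170·5 − 45·127)/50 = 27/10; q = (415·127 − 45·1170)/50 = 11/10.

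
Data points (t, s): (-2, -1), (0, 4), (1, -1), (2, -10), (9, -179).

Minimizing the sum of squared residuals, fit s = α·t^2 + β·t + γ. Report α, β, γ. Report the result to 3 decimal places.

Compute the Gram sums: Σt^2·t^2 = 6594, Σt^2·t = 730, Σt^2 = 90, Σt·t = 90, Σt = 10, Σ1 = 5.
And Σt^2·s = -14544, Σt·s = -1630, Σs = -187.
Row-reducing yields α = -4583/2284, β = -24861/11420, γ = 8771/2855.

α = -2.007, β = -2.177, γ = 3.072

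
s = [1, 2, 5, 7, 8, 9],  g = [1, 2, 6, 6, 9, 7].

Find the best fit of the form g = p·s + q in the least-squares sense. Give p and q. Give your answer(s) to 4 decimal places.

p = 0.8750, q = 0.5000

Entries of MᵀM: Σs·s = 224, Σs = 32, Σ1 = 6.
For Mᵀg: Σs·g = 212, Σg = 31.
So MᵀM·[p, q]ᵀ = Mᵀg: [[224, 32]; [32, 6]]·[p, q]ᵀ = [212, 31]ᵀ.
Δ = 224·6 − 32² = 320.
p = (212·6 − 32·31)/320 = 7/8; q = (224·31 − 32·212)/320 = 1/2.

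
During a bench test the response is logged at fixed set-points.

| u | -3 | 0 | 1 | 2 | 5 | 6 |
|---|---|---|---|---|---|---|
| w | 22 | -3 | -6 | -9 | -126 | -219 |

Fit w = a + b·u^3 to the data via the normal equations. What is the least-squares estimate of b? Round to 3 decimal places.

The normal equations are: 6·a + 323·b = -341;  323·a + 63075·b = -63726.
Eliminating b: 63075·(row 1) − 323·(row 2) gives 274121·a = 63075·(-341) − 323·(-63726) = -925077, so a = -925077/274121.
Then b = ((-63726) − 323·(-925077/274121))/63075 = -272213/274121.

b = -0.993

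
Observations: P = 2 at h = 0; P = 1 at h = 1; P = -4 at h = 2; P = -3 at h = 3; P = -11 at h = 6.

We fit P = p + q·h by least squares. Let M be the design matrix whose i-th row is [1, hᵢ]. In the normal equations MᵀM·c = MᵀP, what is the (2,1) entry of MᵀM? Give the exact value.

Row 2 ↔ basis h, column 1 ↔ basis 1, so (MᵀM)_{2,1} = Σᵢ h = (0)·(1) + (1)·(1) + (2)·(1) + (3)·(1) + (6)·(1) = 12.

12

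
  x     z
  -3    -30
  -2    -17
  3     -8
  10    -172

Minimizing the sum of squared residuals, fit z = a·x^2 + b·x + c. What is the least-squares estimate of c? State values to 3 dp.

The normal equations are: 10178·a + 992·b + 122·c = -17610;  992·a + 122·b + 8·c = -1620;  122·a + 8·b + 4·c = -227.
(Σx^2·x^2 = 10178, Σx^2·x = 992, Σx^2 = 122, Σx·x = 122, Σx = 8, Σ1 = 4, Σx^2·z = -17610, Σx·z = -1620, Σz = -227.)
Solving the 3×3 system (Gaussian elimination) gives a = -7897/3786, b = 7040/1893, c = -719/1262.

c = -0.570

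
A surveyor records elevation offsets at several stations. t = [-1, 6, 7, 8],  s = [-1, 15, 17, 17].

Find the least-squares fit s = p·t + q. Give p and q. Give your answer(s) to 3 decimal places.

p = 2.120, q = 1.400

Setting ∂/∂p … = 0 gives: 150·p + 20·q = 346;  20·p + 4·q = 48.
(Σt·t = 150, Σt = 20, Σ1 = 4, Σt·s = 346, Σs = 48.)
Δ = 150·4 − 20² = 200.
p = (346·4 − 20·48)/200 = 53/25; q = (150·48 − 20·346)/200 = 7/5.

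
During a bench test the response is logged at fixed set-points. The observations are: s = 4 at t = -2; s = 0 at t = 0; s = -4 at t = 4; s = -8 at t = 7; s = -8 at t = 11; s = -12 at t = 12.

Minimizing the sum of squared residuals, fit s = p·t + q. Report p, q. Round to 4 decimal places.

Entries of MᵀM: Σt·t = 334, Σt = 32, Σ1 = 6.
Moment sums: Σt·s = -312, Σs = -28.
Eliminating q: 6·(row 1) − 32·(row 2) gives 980·p = 6·(-312) − 32·(-28) = -976, so p = -244/245.
Then q = ((-28) − 32·(-244/245))/6 = 158/245.

p = -0.9959, q = 0.6449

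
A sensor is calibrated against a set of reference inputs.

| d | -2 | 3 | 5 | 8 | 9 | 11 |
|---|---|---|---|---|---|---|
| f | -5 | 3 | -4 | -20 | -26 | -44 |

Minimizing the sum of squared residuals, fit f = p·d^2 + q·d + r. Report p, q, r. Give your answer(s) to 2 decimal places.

Normal-equation sums: Σd^2·d^2 = 26020, Σd^2·d = 2716, Σd^2 = 304, Σd·d = 304, Σd = 34, Σ1 = 6.
For Aᵀf: Σd^2·f = -8803, Σd·f = -879, Σf = -96.
Normal equations: [[26020, 2716, 304]; [2716, 304, 34]; [304, 34, 6]]·[p, q, r]ᵀ = [-8803, -879, -96]ᵀ.
Solving the 3×3 system (Gaussian elimination) gives p = -158663/293028, q = 133475/73257, r = 27087/24419.

p = -0.54, q = 1.82, r = 1.11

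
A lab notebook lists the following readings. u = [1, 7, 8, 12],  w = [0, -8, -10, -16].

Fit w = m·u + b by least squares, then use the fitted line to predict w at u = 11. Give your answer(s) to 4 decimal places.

ŵ = -14.3065

The normal system XᵀX·[m, b]ᵀ = Xᵀw is [[258, 28]; [28, 4]]·[m, b]ᵀ = [-328, -34]ᵀ.
det = 258·4 − 28² = 248.
m = ((-328)·4 − 28·(-34))/248 = -45/31; b = (258·(-34) − 28·(-328))/248 = 103/62.
At u = 11: ŵ = (-45/31)·(11) + (103/62)·(1) = -887/62.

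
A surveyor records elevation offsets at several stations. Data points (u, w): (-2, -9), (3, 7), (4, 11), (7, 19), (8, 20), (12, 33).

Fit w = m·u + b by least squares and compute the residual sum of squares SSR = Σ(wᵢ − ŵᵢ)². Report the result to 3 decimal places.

SSR = 5.188

Entries of AᵀA: Σu·u = 286, Σu = 32, Σ1 = 6.
For Aᵀw: Σu·w = 772, Σw = 81.
det = 286·6 − 32² = 692.
m = (772·6 − 32·81)/692 = 510/173; b = (286·81 − 32·772)/692 = -769/346.
Residuals: -305/346, 131/346, 495/346, 203/346, -471/346, -53/346; SSR = 1795/346.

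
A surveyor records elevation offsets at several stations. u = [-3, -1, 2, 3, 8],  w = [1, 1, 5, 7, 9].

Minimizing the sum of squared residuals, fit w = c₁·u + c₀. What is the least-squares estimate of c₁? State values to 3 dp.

Normal-equation sums: Σu·u = 87, Σu = 9, Σ1 = 5.
And Σu·w = 99, Σw = 23.
XᵀX·[c₁, c₀]ᵀ = Xᵀw becomes [[87, 9]; [9, 5]]·[c₁, c₀]ᵀ = [99, 23]ᵀ.
Δ = 87·5 − 9² = 354.
c₁ = (99·5 − 9·23)/354 = 48/59; c₀ = (87·23 − 9·99)/354 = 185/59.

c₁ = 0.814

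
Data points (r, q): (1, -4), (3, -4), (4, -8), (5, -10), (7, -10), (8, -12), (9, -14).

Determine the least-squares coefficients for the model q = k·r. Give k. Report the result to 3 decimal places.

Entries of AᵀA: Σr·r = 245.
Moment sums: Σr·q = -390.
AᵀA·[k]ᵀ = Aᵀq becomes [[245]]·[k]ᵀ = [-390]ᵀ.
k = (-390)/245 = -1.59184.

k = -1.592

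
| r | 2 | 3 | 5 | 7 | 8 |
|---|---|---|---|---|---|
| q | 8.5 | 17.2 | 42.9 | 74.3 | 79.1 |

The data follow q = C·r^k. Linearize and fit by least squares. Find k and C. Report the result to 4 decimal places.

k = 1.6590, C = 2.7743

Taking logs, ln q = k·ln r + ln C, so regress ln q on ln r.
XᵀX = [[12.3883, 7.4265]; [7.4265, 5]], rhs = [28.1303, 17.4227]ᵀ  (here Σln r = 7.4265, Σ(ln r)² = 12.3883, Σln q = 17.4227, Σln r·ln q = 28.1303).
Solving (det = 6.7880): k = 1.65900, ln C = 1.02040, so C = exp(1.02040) = 2.77431.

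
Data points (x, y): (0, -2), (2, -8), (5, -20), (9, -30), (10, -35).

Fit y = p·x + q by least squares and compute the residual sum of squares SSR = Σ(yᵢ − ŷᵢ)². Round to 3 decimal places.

Entries of MᵀM: Σx·x = 210, Σx = 26, Σ1 = 5.
Moment sums: Σx·y = -736, Σy = -95.
MᵀM·[p, q]ᵀ = Mᵀy becomes [[210, 26]; [26, 5]]·[p, q]ᵀ = [-736, -95]ᵀ.
Δ = 210·5 − 26² = 374.
p = ((-736)·5 − 26·(-95))/374 = -55/17; q = (210·(-95) − 26·(-736))/374 = -37/17.
Residuals: 3/17, 11/17, -28/17, 22/17, -8/17; SSR = 86/17.

SSR = 5.059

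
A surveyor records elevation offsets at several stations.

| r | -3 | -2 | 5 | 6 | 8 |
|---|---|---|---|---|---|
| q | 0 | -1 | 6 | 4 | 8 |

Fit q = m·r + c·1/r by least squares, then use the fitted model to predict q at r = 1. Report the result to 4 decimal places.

q̂ = -2.7211

From the data, Σr·r = 138, Σr·1/r = 5, Σ1/r·1/r = 6401/14400.
And Σr·q = 120, Σ1/r·q = 101/30.
Normal equations: [[138, 5]; [5, 6401/14400]]·[m, c]ᵀ = [120, 101/30]ᵀ.
Eliminating c: (6401/14400)·(row 1) − 5·(row 2) gives (87223/2400)·m = (6401/14400)·120 − 5·(101/30) = 4381/120, so m = 87620/87223.
Then c = ((101/30) − 5·(87620/87223))/(6401/14400) = -324960/87223.
At r = 1: q̂ = (87620/87223)·(1) + (-324960/87223)·(1) = -237340/87223.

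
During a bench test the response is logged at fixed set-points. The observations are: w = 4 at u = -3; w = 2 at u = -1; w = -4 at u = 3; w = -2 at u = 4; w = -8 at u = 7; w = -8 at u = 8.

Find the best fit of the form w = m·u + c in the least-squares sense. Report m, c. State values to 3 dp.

m = -1.128, c = 0.716

From the data, Σu·u = 148, Σu = 18, Σ1 = 6.
And Σu·w = -154, Σw = -16.
So AᵀA·[m, c]ᵀ = Aᵀw: [[148, 18]; [18, 6]]·[m, c]ᵀ = [-154, -16]ᵀ.
Eliminating c: 6·(row 1) − 18·(row 2) gives 564·m = 6·(-154) − 18·(-16) = -636, so m = -53/47.
Then c = ((-16) − 18·(-53/47))/6 = 101/141.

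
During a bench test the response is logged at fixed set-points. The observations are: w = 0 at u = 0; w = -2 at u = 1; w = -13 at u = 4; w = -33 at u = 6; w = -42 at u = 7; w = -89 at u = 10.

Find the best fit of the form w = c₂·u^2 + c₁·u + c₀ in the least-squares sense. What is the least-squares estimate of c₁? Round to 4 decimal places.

c₁ = 0.3440

The normal system MᵀM·[c₂, c₁, c₀]ᵀ = Mᵀw is [[13954, 1624, 202]; [1624, 202, 28]; [202, 28, 6]]·[c₂, c₁, c₀]ᵀ = [-12356, -1436, -179]ᵀ.
Row-reducing yields c₂ = -21131/23028, c₁ = 3961/11514, c₀ = -4187/7676.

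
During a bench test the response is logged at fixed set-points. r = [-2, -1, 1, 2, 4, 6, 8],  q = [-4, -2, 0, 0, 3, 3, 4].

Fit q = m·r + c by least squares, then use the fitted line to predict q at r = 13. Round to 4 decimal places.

With design matrix X, XᵀX = [[126, 18]; [18, 7]] and Xᵀq = [72, 4]ᵀ.
Eliminating c: 7·(row 1) − 18·(row 2) gives 558·m = 7·72 − 18·4 = 432, so m = 24/31.
Then c = (4 − 18·(24/31))/7 = -44/31.
At r = 13: q̂ = (24/31)·(13) + (-44/31)·(1) = 268/31.

q̂ = 8.6452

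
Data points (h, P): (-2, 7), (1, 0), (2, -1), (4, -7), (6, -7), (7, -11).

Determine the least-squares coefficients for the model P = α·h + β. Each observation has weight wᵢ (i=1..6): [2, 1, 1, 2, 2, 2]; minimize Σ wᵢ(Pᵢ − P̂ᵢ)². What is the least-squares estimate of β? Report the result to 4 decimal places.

β = 2.5796

The normal system XᵀWX·[α, β]ᵀ = XᵀWP is [[215, 33]; [33, 10]]·[α, β]ᵀ = [-324, -37]ᵀ.
Determinant 215·10 − 33² = 1061.
α = ((-324)·10 − 33·(-37))/1061 = -2019/1061; β = (215·(-37) − 33·(-324))/1061 = 2737/1061.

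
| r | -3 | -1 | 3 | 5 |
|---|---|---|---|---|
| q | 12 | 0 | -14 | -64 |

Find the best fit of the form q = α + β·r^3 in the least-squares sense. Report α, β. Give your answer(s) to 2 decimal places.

Sums needed: Σ1 = 4, Σr^3 = 124, Σr^3·r^3 = 17084.
And Σq = -66, Σr^3·q = -8702.
Δ = 4·17084 − 124² = 52960.
α = ((-66)·17084 − 124·(-8702))/52960 = -3031/3310; β = (4·(-8702) − 124·(-66))/52960 = -832/1655.

α = -0.92, β = -0.50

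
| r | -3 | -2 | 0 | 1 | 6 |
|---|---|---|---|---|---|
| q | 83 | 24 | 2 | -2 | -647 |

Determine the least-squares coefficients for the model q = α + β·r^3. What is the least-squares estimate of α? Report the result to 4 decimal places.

Entries of AᵀA: Σ1 = 5, Σr^3 = 182, Σr^3·r^3 = 47450.
Right-hand side: Σq = -540, Σr^3·q = -142187.
Normal equations: [[5, 182]; [182, 47450]]·[α, β]ᵀ = [-540, -142187]ᵀ.
det = 5·47450 − 182² = 204126.
α = ((-540)·47450 − 182·(-142187))/204126 = 9809/7851; β = (5·(-142187) − 182·(-540))/204126 = -612655/204126.

α = 1.2494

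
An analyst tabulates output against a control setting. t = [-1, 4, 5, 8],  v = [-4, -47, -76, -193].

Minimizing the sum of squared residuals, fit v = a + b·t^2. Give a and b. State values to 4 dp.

With design matrix M, MᵀM = [[4, 106]; [106, 4978]] and Mᵀv = [-320, -15008]ᵀ.
Δ = 4·4978 − 106² = 8676.
a = ((-320)·4978 − 106·(-15008))/8676 = -176/723; b = (4·(-15008) − 106·(-320))/8676 = -2176/723.

a = -0.2434, b = -3.0097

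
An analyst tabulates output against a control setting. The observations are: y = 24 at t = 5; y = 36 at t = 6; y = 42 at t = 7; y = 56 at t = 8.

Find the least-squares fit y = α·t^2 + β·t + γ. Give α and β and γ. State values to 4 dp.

α = 0.5000, β = 3.7000, γ = -6.3000

The normal equations are: 8418·α + 1196·β + 174·γ = 7538;  1196·α + 174·β + 26·γ = 1078;  174·α + 26·β + 4·γ = 158.
Row-reducing yields α = 1/2, β = 37/10, γ = -63/10.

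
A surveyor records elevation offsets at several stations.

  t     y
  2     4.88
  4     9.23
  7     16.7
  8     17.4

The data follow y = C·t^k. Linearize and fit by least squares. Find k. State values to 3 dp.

With ln yᵢ as the transformed response and ln tᵢ as the regressor:
Sums: Σln t = 6.1048, Σ(ln t)² = 10.5129, Σln y = 9.4795, Σln t·ln y = 15.5981.
Normal system: [[10.5129, 6.1048]; [6.1048, 4]]·[k, ln C]ᵀ = [15.5981, 9.4795]ᵀ.
Solving (det = 4.7831): k = 0.94544, ln C = 0.92694.

k = 0.945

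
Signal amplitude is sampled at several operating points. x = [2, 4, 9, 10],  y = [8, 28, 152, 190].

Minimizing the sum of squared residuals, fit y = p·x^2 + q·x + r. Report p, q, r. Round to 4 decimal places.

AᵀA·[p, q, r]ᵀ = Aᵀy reads: 16833·p + 1801·q + 201·r = 31792;  1801·p + 201·q + 25·r = 3396;  201·p + 25·q + 4·r = 378.
Row-reducing yields p = 9689/4538, q = -13141/4538, r = 12050/2269.

p = 2.1351, q = -2.8958, r = 5.3107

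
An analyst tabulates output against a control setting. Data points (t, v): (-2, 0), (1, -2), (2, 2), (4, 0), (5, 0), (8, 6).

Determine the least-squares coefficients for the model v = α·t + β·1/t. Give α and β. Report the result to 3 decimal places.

α = 0.555, β = -2.213

From the data, Σt·t = 114, Σt·1/t = 6, Σ1/t·1/t = 2589/1600.
Right-hand side: Σt·v = 50, Σ1/t·v = -1/4.
XᵀX·[α, β]ᵀ = Xᵀv becomes [[114, 6]; [6, 2589/1600]]·[α, β]ᵀ = [50, -1/4]ᵀ.
Δ = 114·(2589/1600) − 6² = 118773/800.
α = (50·(2589/1600) − 6·(-1/4))/(118773/800) = 7325/13197; β = (114·(-1/4) − 6·50)/(118773/800) = -29200/13197.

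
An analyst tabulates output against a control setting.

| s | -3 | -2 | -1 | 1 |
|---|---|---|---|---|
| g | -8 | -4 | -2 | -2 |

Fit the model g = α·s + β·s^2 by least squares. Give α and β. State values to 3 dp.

Normal-equation sums: Σs·s = 15, Σs·s^2 = -35, Σs^2·s^2 = 99.
Right-hand side: Σs·g = 32, Σs^2·g = -92.
Determinant 15·99 − (-35)² = 260.
α = (32·99 − (-35)·(-92))/260 = -1/5; β = (15·(-92) − (-35)·32)/260 = -1.

α = -0.200, β = -1.000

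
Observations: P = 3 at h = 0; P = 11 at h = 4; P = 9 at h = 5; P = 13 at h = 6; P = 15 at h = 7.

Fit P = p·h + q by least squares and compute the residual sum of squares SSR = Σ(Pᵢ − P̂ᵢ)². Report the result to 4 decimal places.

SSR = 7.2055

Setting ∂/∂p … = 0 gives: 126·p + 22·q = 272;  22·p + 5·q = 51.
(Σh·h = 126, Σh = 22, Σ1 = 5, Σh·P = 272, ΣP = 51.)
Eliminating q: 5·(row 1) − 22·(row 2) gives 146·p = 5·272 − 22·51 = 238, so p = 119/73.
Then q = (51 − 22·(119/73))/5 = 221/73.
Residuals: -2/73, 106/73, -159/73, 14/73, 41/73; SSR = 526/73.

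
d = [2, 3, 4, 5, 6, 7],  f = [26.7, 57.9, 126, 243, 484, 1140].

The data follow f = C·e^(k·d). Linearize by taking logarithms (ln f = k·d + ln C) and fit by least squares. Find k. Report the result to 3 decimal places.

k = 0.737

Taking logs, ln f = k·d + ln C, so regress ln f on d.
Σd = 27.0000, Σ(d)² = 139.0000, Σln f = 30.8936, Σd·ln f = 151.9199.
Equations: 139.0000·k + 27.0000·ln C = 151.9199;  27.0000·k + 6·ln C = 30.8936.
Solving (det = 105.0000): k = 0.73707, ln C = 1.83211.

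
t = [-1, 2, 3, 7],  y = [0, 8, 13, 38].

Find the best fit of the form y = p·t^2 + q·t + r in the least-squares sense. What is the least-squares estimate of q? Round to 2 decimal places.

q = 2.40

Normal-equation sums: Σt^2·t^2 = 2499, Σt^2·t = 377, Σt^2 = 63, Σt·t = 63, Σt = 11, Σ1 = 4.
For Aᵀy: Σt^2·y = 2011, Σt·y = 321, Σy = 59.
So AᵀA·[p, q, r]ᵀ = Aᵀy: [[2499, 377, 63]; [377, 63, 11]; [63, 11, 4]]·[p, q, r]ᵀ = [2011, 321, 59]ᵀ.
Solving the 3×3 system (Gaussian elimination) gives p = 1541/3916, q = 9395/3916, r = 43/22.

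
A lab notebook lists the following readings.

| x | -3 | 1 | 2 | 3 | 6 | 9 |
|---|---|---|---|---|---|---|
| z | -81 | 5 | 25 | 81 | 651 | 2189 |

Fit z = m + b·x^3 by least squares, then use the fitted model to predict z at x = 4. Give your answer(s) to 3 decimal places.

ẑ = 193.146

From the data, Σ1 = 6, Σx^3 = 954, Σx^3·x^3 = 579620.
And Σz = 2870, Σx^3·z = 1740976.
MᵀM·[m, b]ᵀ = Mᵀz becomes [[6, 954]; [954, 579620]]·[m, b]ᵀ = [2870, 1740976]ᵀ.
Δ = 6·579620 − 954² = 2567604.
m = (2870·579620 − 954·1740976)/2567604 = 654574/641901; b = (6·1740976 − 954·2870)/2567604 = 642323/213967.
At x = 4: ẑ = (654574/641901)·(1) + (642323/213967)·(64) = 123980590/641901.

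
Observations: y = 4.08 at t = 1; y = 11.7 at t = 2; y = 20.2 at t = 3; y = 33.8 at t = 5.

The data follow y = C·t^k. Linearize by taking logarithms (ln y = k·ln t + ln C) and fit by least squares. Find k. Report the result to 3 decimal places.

k = 1.326

With ln yᵢ as the transformed response and ln tᵢ as the regressor:
Σln t = 3.4012, Σ(ln t)² = 4.2777, Σln y = 10.3918, Σln t·ln y = 10.6729.
Equations: 4.2777·k + 3.4012·ln C = 10.6729;  3.4012·k + 4·ln C = 10.3918.
Slope k = (n·Σln t·ln y − Σln t·Σln y)/(n·Σ(ln t)² − (Σln t)²) = (4·10.6729 − 3.4012·10.3918)/5.5426 = 1.32553; ln C = (Σln y − k·Σln t)/n = 1.47086.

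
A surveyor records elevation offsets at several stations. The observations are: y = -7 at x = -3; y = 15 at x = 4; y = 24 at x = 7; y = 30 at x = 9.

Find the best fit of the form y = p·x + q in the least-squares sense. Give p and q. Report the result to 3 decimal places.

p = 3.088, q = 2.378

From the data, Σx·x = 155, Σx = 17, Σ1 = 4.
Moment sums: Σx·y = 519, Σy = 62.
Normal equations: [[155, 17]; [17, 4]]·[p, q]ᵀ = [519, 62]ᵀ.
Eliminating q: 4·(row 1) − 17·(row 2) gives 331·p = 4·519 − 17·62 = 1022, so p = 1022/331.
Then q = (62 − 17·(1022/331))/4 = 787/331.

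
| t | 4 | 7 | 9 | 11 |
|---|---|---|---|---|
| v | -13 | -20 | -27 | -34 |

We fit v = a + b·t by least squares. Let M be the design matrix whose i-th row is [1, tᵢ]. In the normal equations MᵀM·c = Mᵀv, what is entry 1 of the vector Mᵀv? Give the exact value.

-94

Entry 1 ↔ basis 1, so (Mᵀv)_{1} = Σᵢ vᵢ = (1)·(-13) + (1)·(-20) + (1)·(-27) + (1)·(-34) = -94.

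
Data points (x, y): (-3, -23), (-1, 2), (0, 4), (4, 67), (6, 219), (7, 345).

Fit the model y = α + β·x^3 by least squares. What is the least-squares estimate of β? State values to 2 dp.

With design matrix A, AᵀA = [[6, 595]; [595, 169131]] and Aᵀy = [614, 170546]ᵀ.
det = 6·169131 − 595² = 660761.
α = (614·169131 − 595·170546)/660761 = 2371564/660761; β = (6·170546 − 595·614)/660761 = 657946/660761.

β = 1.00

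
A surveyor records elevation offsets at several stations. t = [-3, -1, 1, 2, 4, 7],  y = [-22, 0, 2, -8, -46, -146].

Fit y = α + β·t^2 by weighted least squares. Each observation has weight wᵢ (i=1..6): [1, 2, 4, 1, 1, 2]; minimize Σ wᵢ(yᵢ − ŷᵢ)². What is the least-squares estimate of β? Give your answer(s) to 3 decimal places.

β = -3.072

Compute the Gram sums: Σwᵢ·1 = 11, Σwᵢ·t^2 = 133, Σwᵢ·t^2·t^2 = 5161.
And Σwᵢ·y = -360, Σwᵢ·t^2·y = -15266.
So XᵀWX·[α, β]ᵀ = XᵀWy: [[11, 133]; [133, 5161]]·[α, β]ᵀ = [-360, -15266]ᵀ.
Δ = 11·5161 − 133² = 39082.
α = ((-360)·5161 − 133·(-15266))/39082 = 86209/19541; β = (11·(-15266) − 133·(-360))/39082 = -60023/19541.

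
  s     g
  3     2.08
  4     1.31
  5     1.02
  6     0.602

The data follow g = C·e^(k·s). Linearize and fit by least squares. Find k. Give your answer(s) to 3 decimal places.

Taking logs, ln g = k·s + ln C, so regress ln g on s.
Σs = 18.0000, Σ(s)² = 86.0000, Σln g = 0.5147, Σs·ln g = 0.3312.
Equations: 86.0000·k + 18.0000·ln C = 0.3312;  18.0000·k + 4·ln C = 0.5147.
Solving (det = 20.0000): k = -0.39698, ln C = 1.91509.

k = -0.397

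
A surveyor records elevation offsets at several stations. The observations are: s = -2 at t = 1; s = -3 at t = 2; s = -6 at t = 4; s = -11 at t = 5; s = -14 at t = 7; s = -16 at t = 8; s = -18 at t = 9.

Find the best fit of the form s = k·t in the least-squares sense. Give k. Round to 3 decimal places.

k = -1.979

AᵀA·[k]ᵀ = Aᵀs reads: 240·k = -475.
(Σt·t = 240, Σt·s = -475.)
Hence k = -475 / 240 ≈ -1.97917.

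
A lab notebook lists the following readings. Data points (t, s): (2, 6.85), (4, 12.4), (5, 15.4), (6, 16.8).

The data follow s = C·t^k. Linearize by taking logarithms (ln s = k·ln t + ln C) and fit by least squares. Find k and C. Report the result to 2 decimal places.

Let Y = ln s. Fitting Y = k·ln t + ln C by least squares:
Σln t = 5.4806, Σ(ln t)² = 8.2030, Σln s = 9.9977, Σln t·ln s = 14.2801.
Equations: 8.2030·k + 5.4806·ln C = 14.2801;  5.4806·k + 4·ln C = 9.9977.
Slope k = (n·Σln t·ln s − Σln t·Σln s)/(n·Σ(ln t)² − (Σln t)²) = (4·14.2801 − 5.4806·9.9977)/2.7744 = 0.83859; ln C = (Σln s − k·Σln t)/n = 1.35043, so C = exp(1.35043) = 3.85907.

k = 0.84, C = 3.86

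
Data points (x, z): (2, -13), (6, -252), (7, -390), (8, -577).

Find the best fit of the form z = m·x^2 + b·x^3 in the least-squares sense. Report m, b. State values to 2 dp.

m = -0.91, b = -1.01

From the data, Σx^2·x^2 = 7809, Σx^2·x^3 = 57383, Σx^3·x^3 = 426513.
For Mᵀz: Σx^2·z = -65162, Σx^3·z = -483730.
So MᵀM·[m, b]ᵀ = Mᵀz: [[7809, 57383]; [57383, 426513]]·[m, b]ᵀ = [-65162, -483730]ᵀ.
Δ = 7809·426513 − 57383² = 37831328.
m = ((-65162)·426513 − 57383·(-483730))/37831328 = -8640379/9457832; b = (7809·(-483730) − 57383·(-65162))/37831328 = -9564131/9457832.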